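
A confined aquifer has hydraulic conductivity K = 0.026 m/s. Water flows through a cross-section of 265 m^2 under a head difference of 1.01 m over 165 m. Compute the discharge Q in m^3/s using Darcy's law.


Darcy's law: Q = K * A * i, where i = dh/L.
Hydraulic gradient i = 1.01 / 165 = 0.006121.
Q = 0.026 * 265 * 0.006121
  = 0.0422 m^3/s.

0.0422


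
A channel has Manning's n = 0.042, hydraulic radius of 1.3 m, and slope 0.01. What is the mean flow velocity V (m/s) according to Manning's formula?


Manning's equation gives V = (1/n) * R^(2/3) * S^(1/2).
First, compute R^(2/3) = 1.3^(2/3) = 1.1911.
Next, S^(1/2) = 0.01^(1/2) = 0.1.
Then 1/n = 1/0.042 = 23.81.
V = 23.81 * 1.1911 * 0.1 = 2.836 m/s.

2.836


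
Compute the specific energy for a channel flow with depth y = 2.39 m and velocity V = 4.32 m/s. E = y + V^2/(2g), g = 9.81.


Specific energy E = y + V^2/(2g).
Velocity head = V^2/(2g) = 4.32^2 / (2*9.81) = 18.6624 / 19.62 = 0.9512 m.
E = 2.39 + 0.9512 = 3.3412 m.

3.3412


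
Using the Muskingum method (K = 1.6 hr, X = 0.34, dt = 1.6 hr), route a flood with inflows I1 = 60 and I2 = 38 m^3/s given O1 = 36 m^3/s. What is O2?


Muskingum coefficients:
denom = 2*K*(1-X) + dt = 2*1.6*(1-0.34) + 1.6 = 3.712.
C0 = (dt - 2*K*X)/denom = (1.6 - 2*1.6*0.34)/3.712 = 0.1379.
C1 = (dt + 2*K*X)/denom = (1.6 + 2*1.6*0.34)/3.712 = 0.7241.
C2 = (2*K*(1-X) - dt)/denom = 0.1379.
O2 = C0*I2 + C1*I1 + C2*O1
   = 0.1379*38 + 0.7241*60 + 0.1379*36
   = 53.66 m^3/s.

53.66


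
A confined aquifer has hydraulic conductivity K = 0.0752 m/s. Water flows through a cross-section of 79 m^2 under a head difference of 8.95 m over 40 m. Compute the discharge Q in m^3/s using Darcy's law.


Darcy's law: Q = K * A * i, where i = dh/L.
Hydraulic gradient i = 8.95 / 40 = 0.22375.
Q = 0.0752 * 79 * 0.22375
  = 1.3293 m^3/s.

1.3293


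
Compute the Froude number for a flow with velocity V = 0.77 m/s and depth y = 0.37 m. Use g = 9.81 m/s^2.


The Froude number is defined as Fr = V / sqrt(g*y).
g*y = 9.81 * 0.37 = 3.6297.
sqrt(g*y) = sqrt(3.6297) = 1.9052.
Fr = 0.77 / 1.9052 = 0.4042.

0.4042


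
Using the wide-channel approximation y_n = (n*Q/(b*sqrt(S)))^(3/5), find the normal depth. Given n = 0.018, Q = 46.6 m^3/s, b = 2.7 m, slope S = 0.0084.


We use the wide-channel approximation y_n = (n*Q/(b*sqrt(S)))^(3/5).
sqrt(S) = sqrt(0.0084) = 0.091652.
Numerator: n*Q = 0.018 * 46.6 = 0.8388.
Denominator: b*sqrt(S) = 2.7 * 0.091652 = 0.24746.
arg = 3.3897.
y_n = 3.3897^(3/5) = 2.0801 m.

2.0801


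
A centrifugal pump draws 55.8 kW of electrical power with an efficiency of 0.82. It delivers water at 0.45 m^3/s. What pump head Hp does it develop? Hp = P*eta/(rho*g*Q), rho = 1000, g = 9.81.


Pump head formula: Hp = P * eta / (rho * g * Q).
Numerator: P * eta = 55.8 * 1000 * 0.82 = 45756.0 W.
Denominator: rho * g * Q = 1000 * 9.81 * 0.45 = 4414.5.
Hp = 45756.0 / 4414.5 = 10.36 m.

10.36


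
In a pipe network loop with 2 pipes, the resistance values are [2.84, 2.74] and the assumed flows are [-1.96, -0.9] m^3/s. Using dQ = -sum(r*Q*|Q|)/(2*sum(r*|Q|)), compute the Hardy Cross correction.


Numerator terms (r*Q*|Q|): 2.84*-1.96*|-1.96| = -10.9101; 2.74*-0.9*|-0.9| = -2.2194.
Sum of numerator = -13.1295.
Denominator terms (r*|Q|): 2.84*|-1.96| = 5.5664; 2.74*|-0.9| = 2.466.
2 * sum of denominator = 2 * 8.0324 = 16.0648.
dQ = --13.1295 / 16.0648 = 0.8173 m^3/s.

0.8173


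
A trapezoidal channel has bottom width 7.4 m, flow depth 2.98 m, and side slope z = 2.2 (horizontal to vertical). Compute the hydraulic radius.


For a trapezoidal section with side slope z:
A = (b + z*y)*y = (7.4 + 2.2*2.98)*2.98 = 41.589 m^2.
P = b + 2*y*sqrt(1 + z^2) = 7.4 + 2*2.98*sqrt(1 + 2.2^2) = 21.803 m.
R = A/P = 41.589 / 21.803 = 1.9075 m.

1.9075


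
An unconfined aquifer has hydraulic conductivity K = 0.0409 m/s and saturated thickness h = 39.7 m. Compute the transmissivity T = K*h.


Transmissivity is defined as T = K * h.
T = 0.0409 * 39.7
  = 1.6237 m^2/s.

1.6237


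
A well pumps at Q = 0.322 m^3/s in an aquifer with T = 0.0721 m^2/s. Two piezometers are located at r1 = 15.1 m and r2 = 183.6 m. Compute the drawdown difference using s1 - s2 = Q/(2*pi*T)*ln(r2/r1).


Thiem equation: s1 - s2 = Q/(2*pi*T) * ln(r2/r1).
ln(r2/r1) = ln(183.6/15.1) = 2.4981.
Q/(2*pi*T) = 0.322 / (2*pi*0.0721) = 0.322 / 0.453 = 0.7108.
s1 - s2 = 0.7108 * 2.4981 = 1.7756 m.

1.7756


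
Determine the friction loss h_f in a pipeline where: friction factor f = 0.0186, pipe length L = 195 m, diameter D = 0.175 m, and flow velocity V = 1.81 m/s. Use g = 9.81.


Darcy-Weisbach equation: h_f = f * (L/D) * V^2/(2g).
f * L/D = 0.0186 * 195/0.175 = 20.7257.
V^2/(2g) = 1.81^2 / (2*9.81) = 3.2761 / 19.62 = 0.167 m.
h_f = 20.7257 * 0.167 = 3.461 m.

3.461


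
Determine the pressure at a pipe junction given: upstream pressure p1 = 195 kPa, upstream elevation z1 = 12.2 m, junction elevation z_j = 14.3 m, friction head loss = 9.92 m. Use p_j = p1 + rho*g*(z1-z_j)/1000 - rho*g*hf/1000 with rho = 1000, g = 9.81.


Junction pressure: p_j = p1 + rho*g*(z1 - z_j)/1000 - rho*g*hf/1000.
Elevation term = 1000*9.81*(12.2 - 14.3)/1000 = -20.601 kPa.
Friction term = 1000*9.81*9.92/1000 = 97.315 kPa.
p_j = 195 + -20.601 - 97.315 = 77.08 kPa.

77.08


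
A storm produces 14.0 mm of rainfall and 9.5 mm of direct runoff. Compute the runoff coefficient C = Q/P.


The runoff coefficient C = runoff depth / rainfall depth.
C = 9.5 / 14.0
  = 0.6786.

0.6786


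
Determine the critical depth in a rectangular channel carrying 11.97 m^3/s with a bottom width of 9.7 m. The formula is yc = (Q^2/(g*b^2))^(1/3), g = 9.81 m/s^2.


Using yc = (Q^2 / (g * b^2))^(1/3):
Q^2 = 11.97^2 = 143.28.
g * b^2 = 9.81 * 9.7^2 = 9.81 * 94.09 = 923.02.
Q^2 / (g*b^2) = 143.28 / 923.02 = 0.1552.
yc = 0.1552^(1/3) = 0.5374 m.

0.5374


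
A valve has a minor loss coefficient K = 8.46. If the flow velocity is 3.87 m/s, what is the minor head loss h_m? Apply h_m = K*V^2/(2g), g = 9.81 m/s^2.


Minor loss formula: h_m = K * V^2/(2g).
V^2 = 3.87^2 = 14.9769.
V^2/(2g) = 14.9769 / 19.62 = 0.7633 m.
h_m = 8.46 * 0.7633 = 6.4579 m.

6.4579


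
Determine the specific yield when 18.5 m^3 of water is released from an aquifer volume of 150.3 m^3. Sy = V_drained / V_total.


Specific yield Sy = Volume drained / Total volume.
Sy = 18.5 / 150.3
   = 0.1231.

0.1231


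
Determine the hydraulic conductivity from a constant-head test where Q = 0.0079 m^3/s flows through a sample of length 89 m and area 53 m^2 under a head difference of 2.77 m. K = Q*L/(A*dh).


From K = Q*L / (A*dh):
Numerator: Q*L = 0.0079 * 89 = 0.7031.
Denominator: A*dh = 53 * 2.77 = 146.81.
K = 0.7031 / 146.81 = 0.004789 m/s.

0.004789


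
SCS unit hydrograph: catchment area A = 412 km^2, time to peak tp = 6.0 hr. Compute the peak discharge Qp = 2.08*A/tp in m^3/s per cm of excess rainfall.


SCS formula: Qp = 2.08 * A / tp.
Qp = 2.08 * 412 / 6.0
   = 856.96 / 6.0
   = 142.83 m^3/s per cm.

142.83


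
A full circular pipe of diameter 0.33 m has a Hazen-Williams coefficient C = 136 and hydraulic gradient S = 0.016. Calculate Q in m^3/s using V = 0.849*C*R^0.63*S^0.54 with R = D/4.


For a full circular pipe, R = D/4 = 0.33/4 = 0.0825 m.
V = 0.849 * 136 * 0.0825^0.63 * 0.016^0.54
  = 0.849 * 136 * 0.207666 * 0.107207
  = 2.5706 m/s.
Pipe area A = pi*D^2/4 = pi*0.33^2/4 = 0.0855 m^2.
Q = A * V = 0.0855 * 2.5706 = 0.2199 m^3/s.

0.2199


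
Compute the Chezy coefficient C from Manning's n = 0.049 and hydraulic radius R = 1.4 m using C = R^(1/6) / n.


The Chezy coefficient relates to Manning's n through C = R^(1/6) / n.
R^(1/6) = 1.4^(1/6) = 1.057681.
C = 1.057681 / 0.049 = 21.59 m^(1/2)/s.

21.59


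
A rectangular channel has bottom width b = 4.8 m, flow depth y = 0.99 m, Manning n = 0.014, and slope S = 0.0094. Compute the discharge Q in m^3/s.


For a rectangular channel, the cross-sectional area A = b * y = 4.8 * 0.99 = 4.75 m^2.
The wetted perimeter P = b + 2y = 4.8 + 2*0.99 = 6.78 m.
Hydraulic radius R = A/P = 4.75/6.78 = 0.7009 m.
Velocity V = (1/n)*R^(2/3)*S^(1/2) = (1/0.014)*0.7009^(2/3)*0.0094^(1/2) = 5.4643 m/s.
Discharge Q = A * V = 4.75 * 5.4643 = 25.966 m^3/s.

25.966


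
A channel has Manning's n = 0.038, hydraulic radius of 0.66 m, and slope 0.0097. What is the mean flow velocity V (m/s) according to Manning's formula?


Manning's equation gives V = (1/n) * R^(2/3) * S^(1/2).
First, compute R^(2/3) = 0.66^(2/3) = 0.758.
Next, S^(1/2) = 0.0097^(1/2) = 0.098489.
Then 1/n = 1/0.038 = 26.32.
V = 26.32 * 0.758 * 0.098489 = 1.9647 m/s.

1.9647


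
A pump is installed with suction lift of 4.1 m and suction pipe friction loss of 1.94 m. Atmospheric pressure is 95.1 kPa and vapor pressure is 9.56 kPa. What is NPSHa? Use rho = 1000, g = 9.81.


NPSHa = p_atm/(rho*g) - z_s - hf_s - p_vap/(rho*g).
p_atm/(rho*g) = 95.1*1000 / (1000*9.81) = 9.694 m.
p_vap/(rho*g) = 9.56*1000 / (1000*9.81) = 0.975 m.
NPSHa = 9.694 - 4.1 - 1.94 - 0.975
      = 2.68 m.

2.68


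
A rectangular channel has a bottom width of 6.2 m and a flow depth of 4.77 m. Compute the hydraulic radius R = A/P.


For a rectangular section:
Flow area A = b * y = 6.2 * 4.77 = 29.57 m^2.
Wetted perimeter P = b + 2y = 6.2 + 2*4.77 = 15.74 m.
Hydraulic radius R = A/P = 29.57 / 15.74 = 1.8789 m.

1.8789


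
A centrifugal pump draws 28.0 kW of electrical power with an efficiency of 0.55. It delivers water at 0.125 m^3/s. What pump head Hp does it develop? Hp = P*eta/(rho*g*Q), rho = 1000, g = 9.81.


Pump head formula: Hp = P * eta / (rho * g * Q).
Numerator: P * eta = 28.0 * 1000 * 0.55 = 15400.0 W.
Denominator: rho * g * Q = 1000 * 9.81 * 0.125 = 1226.25.
Hp = 15400.0 / 1226.25 = 12.56 m.

12.56


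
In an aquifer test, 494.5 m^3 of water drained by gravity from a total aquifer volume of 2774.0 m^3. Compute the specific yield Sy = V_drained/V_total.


Specific yield Sy = Volume drained / Total volume.
Sy = 494.5 / 2774.0
   = 0.1783.

0.1783


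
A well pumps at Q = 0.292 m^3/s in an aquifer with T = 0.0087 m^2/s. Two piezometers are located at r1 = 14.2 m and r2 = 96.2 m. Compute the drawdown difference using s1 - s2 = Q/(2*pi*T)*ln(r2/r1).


Thiem equation: s1 - s2 = Q/(2*pi*T) * ln(r2/r1).
ln(r2/r1) = ln(96.2/14.2) = 1.9132.
Q/(2*pi*T) = 0.292 / (2*pi*0.0087) = 0.292 / 0.0547 = 5.3418.
s1 - s2 = 5.3418 * 1.9132 = 10.2198 m.

10.2198


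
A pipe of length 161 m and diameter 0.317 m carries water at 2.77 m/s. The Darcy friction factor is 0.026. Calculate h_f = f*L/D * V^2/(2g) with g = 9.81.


Darcy-Weisbach equation: h_f = f * (L/D) * V^2/(2g).
f * L/D = 0.026 * 161/0.317 = 13.205.
V^2/(2g) = 2.77^2 / (2*9.81) = 7.6729 / 19.62 = 0.3911 m.
h_f = 13.205 * 0.3911 = 5.164 m.

5.164


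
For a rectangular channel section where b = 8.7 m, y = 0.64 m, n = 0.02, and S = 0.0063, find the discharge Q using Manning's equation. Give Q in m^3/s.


For a rectangular channel, the cross-sectional area A = b * y = 8.7 * 0.64 = 5.57 m^2.
The wetted perimeter P = b + 2y = 8.7 + 2*0.64 = 9.98 m.
Hydraulic radius R = A/P = 5.57/9.98 = 0.5579 m.
Velocity V = (1/n)*R^(2/3)*S^(1/2) = (1/0.02)*0.5579^(2/3)*0.0063^(1/2) = 2.6896 m/s.
Discharge Q = A * V = 5.57 * 2.6896 = 14.976 m^3/s.

14.976


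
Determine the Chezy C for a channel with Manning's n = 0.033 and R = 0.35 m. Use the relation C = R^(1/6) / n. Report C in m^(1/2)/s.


The Chezy coefficient relates to Manning's n through C = R^(1/6) / n.
R^(1/6) = 0.35^(1/6) = 0.839482.
C = 0.839482 / 0.033 = 25.44 m^(1/2)/s.

25.44


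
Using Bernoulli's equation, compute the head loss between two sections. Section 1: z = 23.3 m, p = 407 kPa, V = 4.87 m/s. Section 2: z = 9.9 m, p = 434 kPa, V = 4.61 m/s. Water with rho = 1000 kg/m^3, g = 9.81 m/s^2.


Total head at each section: H = z + p/(rho*g) + V^2/(2g).
H1 = 23.3 + 407*1000/(1000*9.81) + 4.87^2/(2*9.81)
   = 23.3 + 41.488 + 1.2088
   = 65.997 m.
H2 = 9.9 + 434*1000/(1000*9.81) + 4.61^2/(2*9.81)
   = 9.9 + 44.241 + 1.0832
   = 55.224 m.
h_L = H1 - H2 = 65.997 - 55.224 = 10.773 m.

10.773


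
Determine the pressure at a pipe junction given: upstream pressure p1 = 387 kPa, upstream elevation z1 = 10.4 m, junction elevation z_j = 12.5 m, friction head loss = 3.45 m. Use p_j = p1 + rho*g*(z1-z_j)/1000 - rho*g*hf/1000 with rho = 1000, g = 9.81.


Junction pressure: p_j = p1 + rho*g*(z1 - z_j)/1000 - rho*g*hf/1000.
Elevation term = 1000*9.81*(10.4 - 12.5)/1000 = -20.601 kPa.
Friction term = 1000*9.81*3.45/1000 = 33.844 kPa.
p_j = 387 + -20.601 - 33.844 = 332.55 kPa.

332.55


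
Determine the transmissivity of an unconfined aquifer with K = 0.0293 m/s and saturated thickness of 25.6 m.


Transmissivity is defined as T = K * h.
T = 0.0293 * 25.6
  = 0.7501 m^2/s.

0.7501


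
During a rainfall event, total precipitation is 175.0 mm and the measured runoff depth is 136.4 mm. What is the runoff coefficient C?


The runoff coefficient C = runoff depth / rainfall depth.
C = 136.4 / 175.0
  = 0.7794.

0.7794


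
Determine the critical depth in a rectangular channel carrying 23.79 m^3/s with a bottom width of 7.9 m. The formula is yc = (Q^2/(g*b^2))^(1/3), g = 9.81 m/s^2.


Using yc = (Q^2 / (g * b^2))^(1/3):
Q^2 = 23.79^2 = 565.96.
g * b^2 = 9.81 * 7.9^2 = 9.81 * 62.41 = 612.24.
Q^2 / (g*b^2) = 565.96 / 612.24 = 0.9244.
yc = 0.9244^(1/3) = 0.9741 m.

0.9741


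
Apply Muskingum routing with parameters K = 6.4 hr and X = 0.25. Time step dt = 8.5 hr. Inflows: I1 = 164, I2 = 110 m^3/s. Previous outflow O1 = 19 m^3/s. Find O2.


Muskingum coefficients:
denom = 2*K*(1-X) + dt = 2*6.4*(1-0.25) + 8.5 = 18.1.
C0 = (dt - 2*K*X)/denom = (8.5 - 2*6.4*0.25)/18.1 = 0.2928.
C1 = (dt + 2*K*X)/denom = (8.5 + 2*6.4*0.25)/18.1 = 0.6464.
C2 = (2*K*(1-X) - dt)/denom = 0.0608.
O2 = C0*I2 + C1*I1 + C2*O1
   = 0.2928*110 + 0.6464*164 + 0.0608*19
   = 139.38 m^3/s.

139.38


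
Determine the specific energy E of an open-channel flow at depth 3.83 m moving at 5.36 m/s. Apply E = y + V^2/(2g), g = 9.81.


Specific energy E = y + V^2/(2g).
Velocity head = V^2/(2g) = 5.36^2 / (2*9.81) = 28.7296 / 19.62 = 1.4643 m.
E = 3.83 + 1.4643 = 5.2943 m.

5.2943


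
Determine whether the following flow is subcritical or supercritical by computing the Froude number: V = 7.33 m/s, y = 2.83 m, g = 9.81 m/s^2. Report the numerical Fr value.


The Froude number is defined as Fr = V / sqrt(g*y).
g*y = 9.81 * 2.83 = 27.7623.
sqrt(g*y) = sqrt(27.7623) = 5.269.
Fr = 7.33 / 5.269 = 1.3912.
Since Fr > 1, the flow is supercritical.

1.3912


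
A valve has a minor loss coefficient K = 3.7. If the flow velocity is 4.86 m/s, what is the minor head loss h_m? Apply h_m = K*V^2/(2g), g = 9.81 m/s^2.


Minor loss formula: h_m = K * V^2/(2g).
V^2 = 4.86^2 = 23.6196.
V^2/(2g) = 23.6196 / 19.62 = 1.2039 m.
h_m = 3.7 * 1.2039 = 4.4543 m.

4.4543


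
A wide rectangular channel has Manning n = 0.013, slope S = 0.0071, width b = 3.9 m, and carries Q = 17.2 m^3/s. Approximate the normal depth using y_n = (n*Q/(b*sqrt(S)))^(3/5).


We use the wide-channel approximation y_n = (n*Q/(b*sqrt(S)))^(3/5).
sqrt(S) = sqrt(0.0071) = 0.084261.
Numerator: n*Q = 0.013 * 17.2 = 0.2236.
Denominator: b*sqrt(S) = 3.9 * 0.084261 = 0.328618.
arg = 0.6804.
y_n = 0.6804^(3/5) = 0.7937 m.

0.7937


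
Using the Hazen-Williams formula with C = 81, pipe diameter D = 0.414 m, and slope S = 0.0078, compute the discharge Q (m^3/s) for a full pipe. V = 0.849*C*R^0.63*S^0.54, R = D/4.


For a full circular pipe, R = D/4 = 0.414/4 = 0.1035 m.
V = 0.849 * 81 * 0.1035^0.63 * 0.0078^0.54
  = 0.849 * 81 * 0.239559 * 0.072733
  = 1.1982 m/s.
Pipe area A = pi*D^2/4 = pi*0.414^2/4 = 0.1346 m^2.
Q = A * V = 0.1346 * 1.1982 = 0.1613 m^3/s.

0.1613


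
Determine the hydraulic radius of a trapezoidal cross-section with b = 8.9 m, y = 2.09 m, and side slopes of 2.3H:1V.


For a trapezoidal section with side slope z:
A = (b + z*y)*y = (8.9 + 2.3*2.09)*2.09 = 28.648 m^2.
P = b + 2*y*sqrt(1 + z^2) = 8.9 + 2*2.09*sqrt(1 + 2.3^2) = 19.383 m.
R = A/P = 28.648 / 19.383 = 1.4779 m.

1.4779


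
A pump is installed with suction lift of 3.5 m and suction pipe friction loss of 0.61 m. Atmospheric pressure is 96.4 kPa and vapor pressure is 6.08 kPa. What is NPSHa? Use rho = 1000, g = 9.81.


NPSHa = p_atm/(rho*g) - z_s - hf_s - p_vap/(rho*g).
p_atm/(rho*g) = 96.4*1000 / (1000*9.81) = 9.827 m.
p_vap/(rho*g) = 6.08*1000 / (1000*9.81) = 0.62 m.
NPSHa = 9.827 - 3.5 - 0.61 - 0.62
      = 5.1 m.

5.1


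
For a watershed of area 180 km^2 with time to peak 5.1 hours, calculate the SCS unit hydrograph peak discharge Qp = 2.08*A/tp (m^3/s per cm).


SCS formula: Qp = 2.08 * A / tp.
Qp = 2.08 * 180 / 5.1
   = 374.4 / 5.1
   = 73.41 m^3/s per cm.

73.41


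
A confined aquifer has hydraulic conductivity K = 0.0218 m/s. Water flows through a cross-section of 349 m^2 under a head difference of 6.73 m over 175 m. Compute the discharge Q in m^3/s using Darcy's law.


Darcy's law: Q = K * A * i, where i = dh/L.
Hydraulic gradient i = 6.73 / 175 = 0.038457.
Q = 0.0218 * 349 * 0.038457
  = 0.2926 m^3/s.

0.2926


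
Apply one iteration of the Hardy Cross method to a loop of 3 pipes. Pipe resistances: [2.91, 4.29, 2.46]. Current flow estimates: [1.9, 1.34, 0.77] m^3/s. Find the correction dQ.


Numerator terms (r*Q*|Q|): 2.91*1.9*|1.9| = 10.5051; 4.29*1.34*|1.34| = 7.7031; 2.46*0.77*|0.77| = 1.4585.
Sum of numerator = 19.6668.
Denominator terms (r*|Q|): 2.91*|1.9| = 5.529; 4.29*|1.34| = 5.7486; 2.46*|0.77| = 1.8942.
2 * sum of denominator = 2 * 13.1718 = 26.3436.
dQ = -19.6668 / 26.3436 = -0.7465 m^3/s.

-0.7465


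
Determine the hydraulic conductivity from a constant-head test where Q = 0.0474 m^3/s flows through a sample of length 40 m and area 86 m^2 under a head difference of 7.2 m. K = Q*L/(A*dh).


From K = Q*L / (A*dh):
Numerator: Q*L = 0.0474 * 40 = 1.896.
Denominator: A*dh = 86 * 7.2 = 619.2.
K = 1.896 / 619.2 = 0.003062 m/s.

0.003062


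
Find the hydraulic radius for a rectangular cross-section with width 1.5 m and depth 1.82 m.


For a rectangular section:
Flow area A = b * y = 1.5 * 1.82 = 2.73 m^2.
Wetted perimeter P = b + 2y = 1.5 + 2*1.82 = 5.14 m.
Hydraulic radius R = A/P = 2.73 / 5.14 = 0.5311 m.

0.5311


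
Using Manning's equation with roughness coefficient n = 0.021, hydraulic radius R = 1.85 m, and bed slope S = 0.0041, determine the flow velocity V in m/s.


Manning's equation gives V = (1/n) * R^(2/3) * S^(1/2).
First, compute R^(2/3) = 1.85^(2/3) = 1.507.
Next, S^(1/2) = 0.0041^(1/2) = 0.064031.
Then 1/n = 1/0.021 = 47.62.
V = 47.62 * 1.507 * 0.064031 = 4.595 m/s.

4.595


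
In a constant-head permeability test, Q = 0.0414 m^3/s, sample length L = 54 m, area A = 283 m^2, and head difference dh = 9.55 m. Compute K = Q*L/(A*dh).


From K = Q*L / (A*dh):
Numerator: Q*L = 0.0414 * 54 = 2.2356.
Denominator: A*dh = 283 * 9.55 = 2702.65.
K = 2.2356 / 2702.65 = 0.000827 m/s.

0.000827


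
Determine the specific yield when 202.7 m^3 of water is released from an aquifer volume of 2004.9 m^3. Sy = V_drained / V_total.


Specific yield Sy = Volume drained / Total volume.
Sy = 202.7 / 2004.9
   = 0.1011.

0.1011


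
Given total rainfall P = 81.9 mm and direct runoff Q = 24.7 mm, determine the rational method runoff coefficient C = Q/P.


The runoff coefficient C = runoff depth / rainfall depth.
C = 24.7 / 81.9
  = 0.3016.

0.3016


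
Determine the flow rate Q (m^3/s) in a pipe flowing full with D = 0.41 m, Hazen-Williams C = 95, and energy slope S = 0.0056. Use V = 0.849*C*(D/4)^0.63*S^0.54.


For a full circular pipe, R = D/4 = 0.41/4 = 0.1025 m.
V = 0.849 * 95 * 0.1025^0.63 * 0.0056^0.54
  = 0.849 * 95 * 0.238098 * 0.060817
  = 1.1679 m/s.
Pipe area A = pi*D^2/4 = pi*0.41^2/4 = 0.132 m^2.
Q = A * V = 0.132 * 1.1679 = 0.1542 m^3/s.

0.1542


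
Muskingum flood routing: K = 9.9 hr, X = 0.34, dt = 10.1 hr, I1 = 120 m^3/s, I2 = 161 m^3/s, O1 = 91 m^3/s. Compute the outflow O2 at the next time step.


Muskingum coefficients:
denom = 2*K*(1-X) + dt = 2*9.9*(1-0.34) + 10.1 = 23.168.
C0 = (dt - 2*K*X)/denom = (10.1 - 2*9.9*0.34)/23.168 = 0.1454.
C1 = (dt + 2*K*X)/denom = (10.1 + 2*9.9*0.34)/23.168 = 0.7265.
C2 = (2*K*(1-X) - dt)/denom = 0.1281.
O2 = C0*I2 + C1*I1 + C2*O1
   = 0.1454*161 + 0.7265*120 + 0.1281*91
   = 122.25 m^3/s.

122.25


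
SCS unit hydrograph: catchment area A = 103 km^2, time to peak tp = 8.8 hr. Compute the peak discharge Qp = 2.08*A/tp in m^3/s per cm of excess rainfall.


SCS formula: Qp = 2.08 * A / tp.
Qp = 2.08 * 103 / 8.8
   = 214.24 / 8.8
   = 24.35 m^3/s per cm.

24.35


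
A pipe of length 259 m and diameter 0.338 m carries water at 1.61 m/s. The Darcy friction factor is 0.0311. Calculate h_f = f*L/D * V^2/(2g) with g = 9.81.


Darcy-Weisbach equation: h_f = f * (L/D) * V^2/(2g).
f * L/D = 0.0311 * 259/0.338 = 23.8311.
V^2/(2g) = 1.61^2 / (2*9.81) = 2.5921 / 19.62 = 0.1321 m.
h_f = 23.8311 * 0.1321 = 3.148 m.

3.148


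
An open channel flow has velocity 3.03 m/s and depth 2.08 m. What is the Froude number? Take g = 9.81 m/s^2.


The Froude number is defined as Fr = V / sqrt(g*y).
g*y = 9.81 * 2.08 = 20.4048.
sqrt(g*y) = sqrt(20.4048) = 4.5172.
Fr = 3.03 / 4.5172 = 0.6708.

0.6708


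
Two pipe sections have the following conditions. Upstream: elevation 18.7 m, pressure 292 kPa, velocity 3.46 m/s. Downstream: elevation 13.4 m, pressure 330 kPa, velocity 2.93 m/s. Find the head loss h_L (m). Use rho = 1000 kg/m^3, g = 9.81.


Total head at each section: H = z + p/(rho*g) + V^2/(2g).
H1 = 18.7 + 292*1000/(1000*9.81) + 3.46^2/(2*9.81)
   = 18.7 + 29.766 + 0.6102
   = 49.076 m.
H2 = 13.4 + 330*1000/(1000*9.81) + 2.93^2/(2*9.81)
   = 13.4 + 33.639 + 0.4376
   = 47.477 m.
h_L = H1 - H2 = 49.076 - 47.477 = 1.599 m.

1.599


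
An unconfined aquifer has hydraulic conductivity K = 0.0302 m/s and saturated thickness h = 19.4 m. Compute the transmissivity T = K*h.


Transmissivity is defined as T = K * h.
T = 0.0302 * 19.4
  = 0.5859 m^2/s.

0.5859


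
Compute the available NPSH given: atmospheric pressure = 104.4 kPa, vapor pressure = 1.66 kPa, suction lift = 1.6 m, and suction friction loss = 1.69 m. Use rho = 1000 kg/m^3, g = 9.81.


NPSHa = p_atm/(rho*g) - z_s - hf_s - p_vap/(rho*g).
p_atm/(rho*g) = 104.4*1000 / (1000*9.81) = 10.642 m.
p_vap/(rho*g) = 1.66*1000 / (1000*9.81) = 0.169 m.
NPSHa = 10.642 - 1.6 - 1.69 - 0.169
      = 7.18 m.

7.18


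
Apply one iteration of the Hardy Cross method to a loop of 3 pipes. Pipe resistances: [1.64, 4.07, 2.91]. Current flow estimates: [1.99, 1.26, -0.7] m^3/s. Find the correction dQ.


Numerator terms (r*Q*|Q|): 1.64*1.99*|1.99| = 6.4946; 4.07*1.26*|1.26| = 6.4615; 2.91*-0.7*|-0.7| = -1.4259.
Sum of numerator = 11.5302.
Denominator terms (r*|Q|): 1.64*|1.99| = 3.2636; 4.07*|1.26| = 5.1282; 2.91*|-0.7| = 2.037.
2 * sum of denominator = 2 * 10.4288 = 20.8576.
dQ = -11.5302 / 20.8576 = -0.5528 m^3/s.

-0.5528


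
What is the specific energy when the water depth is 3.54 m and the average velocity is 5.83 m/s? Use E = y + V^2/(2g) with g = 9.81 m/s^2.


Specific energy E = y + V^2/(2g).
Velocity head = V^2/(2g) = 5.83^2 / (2*9.81) = 33.9889 / 19.62 = 1.7324 m.
E = 3.54 + 1.7324 = 5.2724 m.

5.2724


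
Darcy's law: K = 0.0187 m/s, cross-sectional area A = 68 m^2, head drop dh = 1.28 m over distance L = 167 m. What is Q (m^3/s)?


Darcy's law: Q = K * A * i, where i = dh/L.
Hydraulic gradient i = 1.28 / 167 = 0.007665.
Q = 0.0187 * 68 * 0.007665
  = 0.0097 m^3/s.

0.0097


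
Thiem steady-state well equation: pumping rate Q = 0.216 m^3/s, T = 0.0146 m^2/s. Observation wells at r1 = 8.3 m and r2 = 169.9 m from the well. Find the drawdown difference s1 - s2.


Thiem equation: s1 - s2 = Q/(2*pi*T) * ln(r2/r1).
ln(r2/r1) = ln(169.9/8.3) = 3.019.
Q/(2*pi*T) = 0.216 / (2*pi*0.0146) = 0.216 / 0.0917 = 2.3546.
s1 - s2 = 2.3546 * 3.019 = 7.1085 m.

7.1085


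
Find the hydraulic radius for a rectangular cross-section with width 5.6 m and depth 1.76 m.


For a rectangular section:
Flow area A = b * y = 5.6 * 1.76 = 9.86 m^2.
Wetted perimeter P = b + 2y = 5.6 + 2*1.76 = 9.12 m.
Hydraulic radius R = A/P = 9.86 / 9.12 = 1.0807 m.

1.0807


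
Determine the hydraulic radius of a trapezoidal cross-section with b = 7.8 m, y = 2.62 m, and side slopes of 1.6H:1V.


For a trapezoidal section with side slope z:
A = (b + z*y)*y = (7.8 + 1.6*2.62)*2.62 = 31.419 m^2.
P = b + 2*y*sqrt(1 + z^2) = 7.8 + 2*2.62*sqrt(1 + 1.6^2) = 17.687 m.
R = A/P = 31.419 / 17.687 = 1.7764 m.

1.7764


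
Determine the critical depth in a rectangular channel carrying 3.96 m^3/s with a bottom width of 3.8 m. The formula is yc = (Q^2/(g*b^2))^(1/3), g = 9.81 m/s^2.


Using yc = (Q^2 / (g * b^2))^(1/3):
Q^2 = 3.96^2 = 15.68.
g * b^2 = 9.81 * 3.8^2 = 9.81 * 14.44 = 141.66.
Q^2 / (g*b^2) = 15.68 / 141.66 = 0.1107.
yc = 0.1107^(1/3) = 0.4802 m.

0.4802


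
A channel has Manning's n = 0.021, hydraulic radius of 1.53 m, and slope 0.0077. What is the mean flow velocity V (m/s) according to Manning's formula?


Manning's equation gives V = (1/n) * R^(2/3) * S^(1/2).
First, compute R^(2/3) = 1.53^(2/3) = 1.3278.
Next, S^(1/2) = 0.0077^(1/2) = 0.08775.
Then 1/n = 1/0.021 = 47.62.
V = 47.62 * 1.3278 * 0.08775 = 5.5482 m/s.

5.5482


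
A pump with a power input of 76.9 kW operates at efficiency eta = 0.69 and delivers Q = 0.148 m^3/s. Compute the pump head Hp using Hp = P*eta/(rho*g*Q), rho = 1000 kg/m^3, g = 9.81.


Pump head formula: Hp = P * eta / (rho * g * Q).
Numerator: P * eta = 76.9 * 1000 * 0.69 = 53061.0 W.
Denominator: rho * g * Q = 1000 * 9.81 * 0.148 = 1451.88.
Hp = 53061.0 / 1451.88 = 36.55 m.

36.55


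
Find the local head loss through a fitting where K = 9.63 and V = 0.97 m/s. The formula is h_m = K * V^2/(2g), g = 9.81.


Minor loss formula: h_m = K * V^2/(2g).
V^2 = 0.97^2 = 0.9409.
V^2/(2g) = 0.9409 / 19.62 = 0.048 m.
h_m = 9.63 * 0.048 = 0.4618 m.

0.4618


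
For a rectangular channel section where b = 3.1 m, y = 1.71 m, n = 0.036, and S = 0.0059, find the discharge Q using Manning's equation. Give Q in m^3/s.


For a rectangular channel, the cross-sectional area A = b * y = 3.1 * 1.71 = 5.3 m^2.
The wetted perimeter P = b + 2y = 3.1 + 2*1.71 = 6.52 m.
Hydraulic radius R = A/P = 5.3/6.52 = 0.813 m.
Velocity V = (1/n)*R^(2/3)*S^(1/2) = (1/0.036)*0.813^(2/3)*0.0059^(1/2) = 1.8586 m/s.
Discharge Q = A * V = 5.3 * 1.8586 = 9.853 m^3/s.

9.853


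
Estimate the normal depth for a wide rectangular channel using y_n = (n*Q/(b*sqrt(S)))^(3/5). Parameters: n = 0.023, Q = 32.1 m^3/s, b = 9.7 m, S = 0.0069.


We use the wide-channel approximation y_n = (n*Q/(b*sqrt(S)))^(3/5).
sqrt(S) = sqrt(0.0069) = 0.083066.
Numerator: n*Q = 0.023 * 32.1 = 0.7383.
Denominator: b*sqrt(S) = 9.7 * 0.083066 = 0.80574.
arg = 0.9163.
y_n = 0.9163^(3/5) = 0.9489 m.

0.9489


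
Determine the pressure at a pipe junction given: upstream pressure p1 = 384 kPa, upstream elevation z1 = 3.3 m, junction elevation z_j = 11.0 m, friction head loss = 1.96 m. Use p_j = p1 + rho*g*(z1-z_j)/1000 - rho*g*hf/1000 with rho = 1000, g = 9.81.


Junction pressure: p_j = p1 + rho*g*(z1 - z_j)/1000 - rho*g*hf/1000.
Elevation term = 1000*9.81*(3.3 - 11.0)/1000 = -75.537 kPa.
Friction term = 1000*9.81*1.96/1000 = 19.228 kPa.
p_j = 384 + -75.537 - 19.228 = 289.24 kPa.

289.24


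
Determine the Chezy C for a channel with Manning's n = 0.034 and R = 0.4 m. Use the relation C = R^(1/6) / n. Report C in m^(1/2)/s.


The Chezy coefficient relates to Manning's n through C = R^(1/6) / n.
R^(1/6) = 0.4^(1/6) = 0.858374.
C = 0.858374 / 0.034 = 25.25 m^(1/2)/s.

25.25


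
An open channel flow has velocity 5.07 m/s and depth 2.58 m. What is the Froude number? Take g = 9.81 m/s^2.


The Froude number is defined as Fr = V / sqrt(g*y).
g*y = 9.81 * 2.58 = 25.3098.
sqrt(g*y) = sqrt(25.3098) = 5.0309.
Fr = 5.07 / 5.0309 = 1.0078.

1.0078


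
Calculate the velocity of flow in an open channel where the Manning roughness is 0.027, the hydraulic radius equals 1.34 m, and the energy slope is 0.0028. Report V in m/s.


Manning's equation gives V = (1/n) * R^(2/3) * S^(1/2).
First, compute R^(2/3) = 1.34^(2/3) = 1.2154.
Next, S^(1/2) = 0.0028^(1/2) = 0.052915.
Then 1/n = 1/0.027 = 37.04.
V = 37.04 * 1.2154 * 0.052915 = 2.3821 m/s.

2.3821


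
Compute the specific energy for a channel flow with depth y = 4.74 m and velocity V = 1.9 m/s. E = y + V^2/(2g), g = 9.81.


Specific energy E = y + V^2/(2g).
Velocity head = V^2/(2g) = 1.9^2 / (2*9.81) = 3.61 / 19.62 = 0.184 m.
E = 4.74 + 0.184 = 4.924 m.

4.924


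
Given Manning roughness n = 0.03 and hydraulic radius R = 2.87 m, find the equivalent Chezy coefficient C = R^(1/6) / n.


The Chezy coefficient relates to Manning's n through C = R^(1/6) / n.
R^(1/6) = 2.87^(1/6) = 1.192103.
C = 1.192103 / 0.03 = 39.74 m^(1/2)/s.

39.74


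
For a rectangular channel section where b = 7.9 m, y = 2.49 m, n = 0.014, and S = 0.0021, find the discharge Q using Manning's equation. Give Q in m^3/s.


For a rectangular channel, the cross-sectional area A = b * y = 7.9 * 2.49 = 19.67 m^2.
The wetted perimeter P = b + 2y = 7.9 + 2*2.49 = 12.88 m.
Hydraulic radius R = A/P = 19.67/12.88 = 1.5273 m.
Velocity V = (1/n)*R^(2/3)*S^(1/2) = (1/0.014)*1.5273^(2/3)*0.0021^(1/2) = 4.341 m/s.
Discharge Q = A * V = 19.67 * 4.341 = 85.392 m^3/s.

85.392


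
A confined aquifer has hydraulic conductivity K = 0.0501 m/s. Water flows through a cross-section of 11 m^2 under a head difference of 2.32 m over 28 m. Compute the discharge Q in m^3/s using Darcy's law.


Darcy's law: Q = K * A * i, where i = dh/L.
Hydraulic gradient i = 2.32 / 28 = 0.082857.
Q = 0.0501 * 11 * 0.082857
  = 0.0457 m^3/s.

0.0457


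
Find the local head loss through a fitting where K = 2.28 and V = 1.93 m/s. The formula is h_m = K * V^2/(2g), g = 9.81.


Minor loss formula: h_m = K * V^2/(2g).
V^2 = 1.93^2 = 3.7249.
V^2/(2g) = 3.7249 / 19.62 = 0.1899 m.
h_m = 2.28 * 0.1899 = 0.4329 m.

0.4329


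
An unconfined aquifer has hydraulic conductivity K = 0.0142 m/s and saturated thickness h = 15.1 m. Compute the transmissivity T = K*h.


Transmissivity is defined as T = K * h.
T = 0.0142 * 15.1
  = 0.2144 m^2/s.

0.2144


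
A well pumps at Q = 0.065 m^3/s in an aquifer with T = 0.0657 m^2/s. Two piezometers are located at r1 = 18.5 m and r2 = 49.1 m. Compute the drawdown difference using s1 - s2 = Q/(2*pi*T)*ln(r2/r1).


Thiem equation: s1 - s2 = Q/(2*pi*T) * ln(r2/r1).
ln(r2/r1) = ln(49.1/18.5) = 0.9761.
Q/(2*pi*T) = 0.065 / (2*pi*0.0657) = 0.065 / 0.4128 = 0.1575.
s1 - s2 = 0.1575 * 0.9761 = 0.1537 m.

0.1537


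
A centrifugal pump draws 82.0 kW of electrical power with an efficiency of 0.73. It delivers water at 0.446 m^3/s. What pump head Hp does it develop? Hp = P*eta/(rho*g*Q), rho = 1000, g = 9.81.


Pump head formula: Hp = P * eta / (rho * g * Q).
Numerator: P * eta = 82.0 * 1000 * 0.73 = 59860.0 W.
Denominator: rho * g * Q = 1000 * 9.81 * 0.446 = 4375.26.
Hp = 59860.0 / 4375.26 = 13.68 m.

13.68


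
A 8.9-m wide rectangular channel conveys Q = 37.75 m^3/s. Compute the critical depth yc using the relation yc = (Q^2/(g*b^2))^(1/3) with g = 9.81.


Using yc = (Q^2 / (g * b^2))^(1/3):
Q^2 = 37.75^2 = 1425.06.
g * b^2 = 9.81 * 8.9^2 = 9.81 * 79.21 = 777.05.
Q^2 / (g*b^2) = 1425.06 / 777.05 = 1.8339.
yc = 1.8339^(1/3) = 1.224 m.

1.224


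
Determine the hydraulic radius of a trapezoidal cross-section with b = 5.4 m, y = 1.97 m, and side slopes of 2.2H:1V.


For a trapezoidal section with side slope z:
A = (b + z*y)*y = (5.4 + 2.2*1.97)*1.97 = 19.176 m^2.
P = b + 2*y*sqrt(1 + z^2) = 5.4 + 2*1.97*sqrt(1 + 2.2^2) = 14.921 m.
R = A/P = 19.176 / 14.921 = 1.2851 m.

1.2851


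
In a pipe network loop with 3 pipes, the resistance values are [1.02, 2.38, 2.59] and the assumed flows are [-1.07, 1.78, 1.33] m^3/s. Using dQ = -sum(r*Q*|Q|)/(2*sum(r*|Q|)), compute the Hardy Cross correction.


Numerator terms (r*Q*|Q|): 1.02*-1.07*|-1.07| = -1.1678; 2.38*1.78*|1.78| = 7.5408; 2.59*1.33*|1.33| = 4.5815.
Sum of numerator = 10.9544.
Denominator terms (r*|Q|): 1.02*|-1.07| = 1.0914; 2.38*|1.78| = 4.2364; 2.59*|1.33| = 3.4447.
2 * sum of denominator = 2 * 8.7725 = 17.545.
dQ = -10.9544 / 17.545 = -0.6244 m^3/s.

-0.6244


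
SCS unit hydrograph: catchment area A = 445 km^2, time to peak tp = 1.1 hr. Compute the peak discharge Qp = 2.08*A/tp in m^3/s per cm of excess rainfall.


SCS formula: Qp = 2.08 * A / tp.
Qp = 2.08 * 445 / 1.1
   = 925.6 / 1.1
   = 841.45 m^3/s per cm.

841.45


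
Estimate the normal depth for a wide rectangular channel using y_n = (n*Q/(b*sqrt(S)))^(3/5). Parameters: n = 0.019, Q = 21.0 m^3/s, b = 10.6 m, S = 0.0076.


We use the wide-channel approximation y_n = (n*Q/(b*sqrt(S)))^(3/5).
sqrt(S) = sqrt(0.0076) = 0.087178.
Numerator: n*Q = 0.019 * 21.0 = 0.399.
Denominator: b*sqrt(S) = 10.6 * 0.087178 = 0.924087.
arg = 0.4318.
y_n = 0.4318^(3/5) = 0.6042 m.

0.6042


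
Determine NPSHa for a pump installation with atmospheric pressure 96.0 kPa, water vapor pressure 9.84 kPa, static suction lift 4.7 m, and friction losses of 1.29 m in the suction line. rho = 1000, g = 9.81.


NPSHa = p_atm/(rho*g) - z_s - hf_s - p_vap/(rho*g).
p_atm/(rho*g) = 96.0*1000 / (1000*9.81) = 9.786 m.
p_vap/(rho*g) = 9.84*1000 / (1000*9.81) = 1.003 m.
NPSHa = 9.786 - 4.7 - 1.29 - 1.003
      = 2.79 m.

2.79


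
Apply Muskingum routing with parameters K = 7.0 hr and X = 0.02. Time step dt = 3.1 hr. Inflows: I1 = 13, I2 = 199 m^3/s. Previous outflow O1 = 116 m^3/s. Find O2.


Muskingum coefficients:
denom = 2*K*(1-X) + dt = 2*7.0*(1-0.02) + 3.1 = 16.82.
C0 = (dt - 2*K*X)/denom = (3.1 - 2*7.0*0.02)/16.82 = 0.1677.
C1 = (dt + 2*K*X)/denom = (3.1 + 2*7.0*0.02)/16.82 = 0.201.
C2 = (2*K*(1-X) - dt)/denom = 0.6314.
O2 = C0*I2 + C1*I1 + C2*O1
   = 0.1677*199 + 0.201*13 + 0.6314*116
   = 109.22 m^3/s.

109.22


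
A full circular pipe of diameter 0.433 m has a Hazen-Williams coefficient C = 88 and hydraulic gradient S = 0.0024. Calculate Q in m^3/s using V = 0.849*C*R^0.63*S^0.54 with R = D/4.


For a full circular pipe, R = D/4 = 0.433/4 = 0.1082 m.
V = 0.849 * 88 * 0.1082^0.63 * 0.0024^0.54
  = 0.849 * 88 * 0.246428 * 0.038487
  = 0.7086 m/s.
Pipe area A = pi*D^2/4 = pi*0.433^2/4 = 0.1473 m^2.
Q = A * V = 0.1473 * 0.7086 = 0.1043 m^3/s.

0.1043


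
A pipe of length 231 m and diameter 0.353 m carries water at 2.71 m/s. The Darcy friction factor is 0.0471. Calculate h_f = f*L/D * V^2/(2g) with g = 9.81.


Darcy-Weisbach equation: h_f = f * (L/D) * V^2/(2g).
f * L/D = 0.0471 * 231/0.353 = 30.8218.
V^2/(2g) = 2.71^2 / (2*9.81) = 7.3441 / 19.62 = 0.3743 m.
h_f = 30.8218 * 0.3743 = 11.537 m.

11.537


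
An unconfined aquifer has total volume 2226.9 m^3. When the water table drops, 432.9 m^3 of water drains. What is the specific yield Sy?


Specific yield Sy = Volume drained / Total volume.
Sy = 432.9 / 2226.9
   = 0.1944.

0.1944


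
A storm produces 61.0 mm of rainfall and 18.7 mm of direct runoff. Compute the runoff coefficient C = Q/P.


The runoff coefficient C = runoff depth / rainfall depth.
C = 18.7 / 61.0
  = 0.3066.

0.3066


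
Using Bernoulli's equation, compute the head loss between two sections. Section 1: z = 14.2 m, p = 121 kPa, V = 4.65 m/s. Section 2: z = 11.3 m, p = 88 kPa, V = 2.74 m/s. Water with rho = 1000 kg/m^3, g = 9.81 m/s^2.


Total head at each section: H = z + p/(rho*g) + V^2/(2g).
H1 = 14.2 + 121*1000/(1000*9.81) + 4.65^2/(2*9.81)
   = 14.2 + 12.334 + 1.1021
   = 27.636 m.
H2 = 11.3 + 88*1000/(1000*9.81) + 2.74^2/(2*9.81)
   = 11.3 + 8.97 + 0.3827
   = 20.653 m.
h_L = H1 - H2 = 27.636 - 20.653 = 6.983 m.

6.983


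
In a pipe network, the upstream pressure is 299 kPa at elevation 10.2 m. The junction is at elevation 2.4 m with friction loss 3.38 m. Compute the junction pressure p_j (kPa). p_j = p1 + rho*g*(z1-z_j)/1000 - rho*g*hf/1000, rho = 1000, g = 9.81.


Junction pressure: p_j = p1 + rho*g*(z1 - z_j)/1000 - rho*g*hf/1000.
Elevation term = 1000*9.81*(10.2 - 2.4)/1000 = 76.518 kPa.
Friction term = 1000*9.81*3.38/1000 = 33.158 kPa.
p_j = 299 + 76.518 - 33.158 = 342.36 kPa.

342.36


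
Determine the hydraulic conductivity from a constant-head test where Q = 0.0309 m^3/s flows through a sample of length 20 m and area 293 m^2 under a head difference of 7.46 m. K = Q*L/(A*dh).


From K = Q*L / (A*dh):
Numerator: Q*L = 0.0309 * 20 = 0.618.
Denominator: A*dh = 293 * 7.46 = 2185.78.
K = 0.618 / 2185.78 = 0.000283 m/s.

0.000283


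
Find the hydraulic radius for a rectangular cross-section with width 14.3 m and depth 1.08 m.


For a rectangular section:
Flow area A = b * y = 14.3 * 1.08 = 15.44 m^2.
Wetted perimeter P = b + 2y = 14.3 + 2*1.08 = 16.46 m.
Hydraulic radius R = A/P = 15.44 / 16.46 = 0.9383 m.

0.9383


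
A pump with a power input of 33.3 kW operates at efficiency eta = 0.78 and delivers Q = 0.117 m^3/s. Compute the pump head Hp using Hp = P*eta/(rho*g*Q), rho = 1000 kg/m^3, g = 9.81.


Pump head formula: Hp = P * eta / (rho * g * Q).
Numerator: P * eta = 33.3 * 1000 * 0.78 = 25974.0 W.
Denominator: rho * g * Q = 1000 * 9.81 * 0.117 = 1147.77.
Hp = 25974.0 / 1147.77 = 22.63 m.

22.63


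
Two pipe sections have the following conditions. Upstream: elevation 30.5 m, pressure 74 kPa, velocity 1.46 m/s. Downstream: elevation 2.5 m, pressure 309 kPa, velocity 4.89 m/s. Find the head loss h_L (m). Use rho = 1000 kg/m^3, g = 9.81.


Total head at each section: H = z + p/(rho*g) + V^2/(2g).
H1 = 30.5 + 74*1000/(1000*9.81) + 1.46^2/(2*9.81)
   = 30.5 + 7.543 + 0.1086
   = 38.152 m.
H2 = 2.5 + 309*1000/(1000*9.81) + 4.89^2/(2*9.81)
   = 2.5 + 31.498 + 1.2188
   = 35.217 m.
h_L = H1 - H2 = 38.152 - 35.217 = 2.935 m.

2.935


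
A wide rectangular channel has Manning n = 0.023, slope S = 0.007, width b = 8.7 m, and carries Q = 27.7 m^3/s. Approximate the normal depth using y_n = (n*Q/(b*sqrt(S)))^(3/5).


We use the wide-channel approximation y_n = (n*Q/(b*sqrt(S)))^(3/5).
sqrt(S) = sqrt(0.007) = 0.083666.
Numerator: n*Q = 0.023 * 27.7 = 0.6371.
Denominator: b*sqrt(S) = 8.7 * 0.083666 = 0.727894.
arg = 0.8753.
y_n = 0.8753^(3/5) = 0.9232 m.

0.9232


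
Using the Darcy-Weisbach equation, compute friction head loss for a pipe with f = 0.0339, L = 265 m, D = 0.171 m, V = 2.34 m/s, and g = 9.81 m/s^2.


Darcy-Weisbach equation: h_f = f * (L/D) * V^2/(2g).
f * L/D = 0.0339 * 265/0.171 = 52.5351.
V^2/(2g) = 2.34^2 / (2*9.81) = 5.4756 / 19.62 = 0.2791 m.
h_f = 52.5351 * 0.2791 = 14.662 m.

14.662


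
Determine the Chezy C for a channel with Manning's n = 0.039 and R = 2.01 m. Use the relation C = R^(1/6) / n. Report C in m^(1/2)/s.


The Chezy coefficient relates to Manning's n through C = R^(1/6) / n.
R^(1/6) = 2.01^(1/6) = 1.123395.
C = 1.123395 / 0.039 = 28.81 m^(1/2)/s.

28.81


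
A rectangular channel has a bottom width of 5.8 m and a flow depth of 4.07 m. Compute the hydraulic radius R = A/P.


For a rectangular section:
Flow area A = b * y = 5.8 * 4.07 = 23.61 m^2.
Wetted perimeter P = b + 2y = 5.8 + 2*4.07 = 13.94 m.
Hydraulic radius R = A/P = 23.61 / 13.94 = 1.6934 m.

1.6934


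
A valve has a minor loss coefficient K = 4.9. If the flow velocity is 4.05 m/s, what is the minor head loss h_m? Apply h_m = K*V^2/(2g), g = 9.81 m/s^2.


Minor loss formula: h_m = K * V^2/(2g).
V^2 = 4.05^2 = 16.4025.
V^2/(2g) = 16.4025 / 19.62 = 0.836 m.
h_m = 4.9 * 0.836 = 4.0964 m.

4.0964


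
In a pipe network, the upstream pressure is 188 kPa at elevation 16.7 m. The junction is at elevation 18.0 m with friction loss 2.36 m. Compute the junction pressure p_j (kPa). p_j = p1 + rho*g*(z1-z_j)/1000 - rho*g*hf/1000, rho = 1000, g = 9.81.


Junction pressure: p_j = p1 + rho*g*(z1 - z_j)/1000 - rho*g*hf/1000.
Elevation term = 1000*9.81*(16.7 - 18.0)/1000 = -12.753 kPa.
Friction term = 1000*9.81*2.36/1000 = 23.152 kPa.
p_j = 188 + -12.753 - 23.152 = 152.1 kPa.

152.1
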